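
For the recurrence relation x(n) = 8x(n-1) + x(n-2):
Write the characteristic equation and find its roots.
Substitute x(n) = rⁿ and divide through by rⁿ⁻²: r² - 8r - 1 = 0
Discriminant: 8² + 4·1 = 68, not a perfect square, so by the quadratic formula r = (8 ± √68)/2.
General solution: x(n) = A·r₁ⁿ + B·r₂ⁿ where r₁,r₂ = (8 ± √68)/2

Characteristic: r² - 8r - 1 = 0, Roots: r = (8 ± √68)/2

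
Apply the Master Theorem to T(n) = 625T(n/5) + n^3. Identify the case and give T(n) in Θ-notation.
Master Theorem template: T(n) = a·T(n/b) + f(n).
Here: a=625, b=5, f(n)=n^3
Compute log_b(a) = log_5(625) = 4.
f(n) = n^3 = O(n^(4-ε)) with ε = 1. Case 1: T(n) = Θ(n^log_b(a)) = Θ(n^4).

Case 1: T(n) = Θ(n^4)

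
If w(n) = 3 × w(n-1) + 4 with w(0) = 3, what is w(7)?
Computing step by step:
w(0) = 3
w(1) = 3 × 3 + 4 = 13
w(2) = 3 × 13 + 4 = 43
w(3) = 3 × 43 + 4 = 133
w(4) = 3 × 133 + 4 = 403
w(5) = 3 × 403 + 4 = 1213
w(6) = 3 × 1213 + 4 = 3643
w(7) = 3 × 3643 + 4 = 10933

10933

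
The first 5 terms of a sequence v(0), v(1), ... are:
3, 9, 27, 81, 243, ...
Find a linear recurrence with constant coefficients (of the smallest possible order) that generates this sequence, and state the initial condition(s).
Look for the lowest-order linear relation among consecutive terms.
Observation: each term is 3× the previous.
Check at n=2: 3·9 = 27. ✓

v(n) = 3 × v(n-1), v(0) = 3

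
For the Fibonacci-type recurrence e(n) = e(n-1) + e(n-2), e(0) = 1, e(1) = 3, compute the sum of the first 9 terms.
Computing the sequence terms: 1, 3, 4, 7, 11, 18, 29, 47, 76
Adding these values together:

196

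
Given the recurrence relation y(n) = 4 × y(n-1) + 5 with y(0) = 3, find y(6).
Computing step by step:
y(0) = 3
y(1) = 4 × 3 + 5 = 17
y(2) = 4 × 17 + 5 = 73
y(3) = 4 × 73 + 5 = 297
y(4) = 4 × 297 + 5 = 1193
y(5) = 4 × 1193 + 5 = 4777
y(6) = 4 × 4777 + 5 = 19113

19113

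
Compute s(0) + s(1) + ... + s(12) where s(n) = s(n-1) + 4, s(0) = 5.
Computing the sequence terms: 5, 9, 13, 17, 21, 25, 29, 33, 37, 41, 45, 49, 53
Adding these values together:

377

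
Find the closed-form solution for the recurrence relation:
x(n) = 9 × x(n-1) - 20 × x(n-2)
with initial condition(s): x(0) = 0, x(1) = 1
Recurrence: x(n) = 9 × x(n-1) - 20 × x(n-2), initial: x(0) = 0, x(1) = 1.
Characteristic equation: r² - 9r + 20 = 0, which factors as (r - 5)(r - 4) = 0, so r = 5, 4. General solution x(n) = A·5ⁿ + B·4ⁿ. From x(0) = 0: A + B = 0. From x(1) = 1: 5A + 4B = 1. Solving gives A = 1, B = -1.

x(n) = 5ⁿ - 4ⁿ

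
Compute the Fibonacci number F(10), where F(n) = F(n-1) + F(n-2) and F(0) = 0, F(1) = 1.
Computing the sequence terms:
0, 1, 1, 2, 3, 5, 8, 13, 21, 34, 55

55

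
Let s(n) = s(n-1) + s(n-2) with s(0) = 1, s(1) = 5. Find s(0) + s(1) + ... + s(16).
Computing the sequence terms: 1, 5, 6, 11, 17, 28, 45, 73, 118, 191, 309, 500, 809, 1309, 2118, 3427, 5545
Adding these values together:

14512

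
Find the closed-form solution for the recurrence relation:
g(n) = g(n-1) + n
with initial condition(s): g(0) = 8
Recurrence: g(n) = g(n-1) + n, initial: g(0) = 8.
Telescoping: g(n) = g(0) + Σᵢ₌₁ⁿ i = 8 + n(n+1)/2.

g(n) = n(n+1)/2 + 8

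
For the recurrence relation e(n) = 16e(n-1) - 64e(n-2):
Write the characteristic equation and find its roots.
Substitute e(n) = rⁿ and divide through by rⁿ⁻²: r² - 16r + 64 = 0
Factor: (r - 8)² = 0, so r = 8 (double root).
General solution: e(n) = (A + Bn)·8ⁿ

Characteristic: r² - 16r + 64 = 0, Roots: r = 8 (double root)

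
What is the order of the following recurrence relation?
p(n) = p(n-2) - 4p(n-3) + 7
The order is the largest lag k for which p(n-k) appears. Here the deepest term is p(n-3) (the 7 term is non-homogeneous and does not affect the order), so the order is 3.

Order 3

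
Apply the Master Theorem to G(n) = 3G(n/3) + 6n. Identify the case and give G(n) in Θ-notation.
Master Theorem template: G(n) = a·G(n/b) + f(n).
Here: a=3, b=3, f(n)=6n
Compute log_b(a) = log_3(3) = 1.
f(n) = 6n = Θ(n). Case 2: G(n) = Θ(n log n).

Case 2: G(n) = Θ(n log n)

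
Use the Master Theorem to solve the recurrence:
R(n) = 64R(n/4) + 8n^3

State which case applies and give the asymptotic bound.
Master Theorem template: R(n) = a·R(n/b) + f(n).
Here: a=64, b=4, f(n)=8n^3
Compute log_b(a) = log_4(64) = 3.
f(n) = 8n^3 = Θ(n^3). Case 2: R(n) = Θ(n^3 log n).

Case 2: R(n) = Θ(n^3 log n)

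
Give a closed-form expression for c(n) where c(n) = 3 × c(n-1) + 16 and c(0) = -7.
Recurrence: c(n) = 3 × c(n-1) + 16, initial: c(0) = -7.
Try c(n) = A·3ⁿ + C. Substituting: A·3ⁿ + C = 3(A·3ⁿ⁻¹ + C) + 16 = A·3ⁿ + 3C + 16, so C = 3C + 16, giving C = -8. Then c(0) = A - 8 = -7 gives A = 1.

c(n) = 3ⁿ - 8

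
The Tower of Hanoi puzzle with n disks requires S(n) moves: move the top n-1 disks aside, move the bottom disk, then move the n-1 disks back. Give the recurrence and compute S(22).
Moving n disks = move the top n-1 disks aside (S(n-1) moves) + move the largest disk (1 move) + move the n-1 disks back on top (S(n-1) moves), so S(n) = 2S(n-1) + 1, with S(1) = 1 (a single disk takes one move).
First terms: 1, 3, 7, 15, 31, 63, … — each is one less than a power of 2. Indeed S(n) + 1 = 2(S(n-1) + 1) with S(1) + 1 = 2, so S(n) + 1 = 2ⁿ and S(n) = 2ⁿ - 1.
Hence S(22) = 2^22 - 1 = 4194304 - 1 = 4194303.

S(n) = 2S(n-1) + 1, S(1) = 1; S(22) = 4194303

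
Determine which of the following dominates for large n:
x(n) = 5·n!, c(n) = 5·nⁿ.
Comparing growth rates:
Growth-rate hierarchy: log n ≺ any polynomial ≺ any exponential cⁿ (c>1) ≺ n! ≺ nⁿ.
super-exponential nⁿ dominates factorial asymptotically.

c(n) grows faster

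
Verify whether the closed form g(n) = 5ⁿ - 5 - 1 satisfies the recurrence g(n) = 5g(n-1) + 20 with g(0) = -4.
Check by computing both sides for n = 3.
From the recurrence with g(0) = -4:
  g(0) = -4, g(1) = 0, g(2) = 20, g(3) = 120
  so the recurrence gives g(3) = 120.
From the proposed closed form g(n) = 5ⁿ - 5 - 1:
  g(3) = 119.
The recurrence gives 120 but the closed form gives 119, so the closed form does not satisfy the recurrence.

No, the closed form is incorrect.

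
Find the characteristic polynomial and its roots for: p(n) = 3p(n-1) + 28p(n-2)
Substitute p(n) = rⁿ and divide through by rⁿ⁻²: r² - 3r - 28 = 0
Factor: (r + 4)(r - 7) = 0, so r = -4, 7.
General solution: p(n) = A·(-4)ⁿ + B·7ⁿ

Characteristic: r² - 3r - 28 = 0, Roots: r = -4, 7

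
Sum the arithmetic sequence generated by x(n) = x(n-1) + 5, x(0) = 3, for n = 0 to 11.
Computing the sequence terms: 3, 8, 13, 18, 23, 28, 33, 38, 43, 48, 53, 58
Adding these values together:

366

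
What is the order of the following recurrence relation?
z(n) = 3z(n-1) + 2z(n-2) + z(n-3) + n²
The order is the largest lag k for which z(n-k) appears. Here the deepest term is z(n-3) (the n² term is non-homogeneous and does not affect the order), so the order is 3.

Order 3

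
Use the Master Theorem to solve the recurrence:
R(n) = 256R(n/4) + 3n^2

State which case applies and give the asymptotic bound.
Master Theorem template: R(n) = a·R(n/b) + f(n).
Here: a=256, b=4, f(n)=3n^2
Compute log_b(a) = log_4(256) = 4.
f(n) = 3n^2 = O(n^(4-ε)) with ε = 2. Case 1: R(n) = Θ(n^log_b(a)) = Θ(n^4).

Case 1: R(n) = Θ(n^4)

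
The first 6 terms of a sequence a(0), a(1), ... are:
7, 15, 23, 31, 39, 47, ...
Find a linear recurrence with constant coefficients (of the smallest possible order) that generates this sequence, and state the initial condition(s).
Look for the lowest-order linear relation among consecutive terms.
Observation: consecutive differences are constant (= 8).
Check at n=2: 1·15 + 8 = 23. ✓

a(n) = a(n-1) + 8, a(0) = 7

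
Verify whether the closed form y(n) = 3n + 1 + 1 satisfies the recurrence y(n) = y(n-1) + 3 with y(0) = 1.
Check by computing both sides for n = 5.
From the recurrence with y(0) = 1:
  y(0) = 1, y(1) = 4, y(2) = 7, y(3) = 10, y(4) = 13, y(5) = 16
  so the recurrence gives y(5) = 16.
From the proposed closed form y(n) = 3n + 1 + 1:
  y(5) = 17.
The recurrence gives 16 but the closed form gives 17, so the closed form does not satisfy the recurrence.

No, the closed form is incorrect.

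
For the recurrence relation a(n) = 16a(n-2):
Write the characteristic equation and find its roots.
Substitute a(n) = rⁿ and divide through by rⁿ⁻²: r² - 16 = 0
Factor: (r - 4)(r + 4) = 0, so r = 4, -4.
General solution: a(n) = A·4ⁿ + B·(-4)ⁿ

Characteristic: r² - 16 = 0, Roots: r = 4, -4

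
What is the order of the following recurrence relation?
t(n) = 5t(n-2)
The order is the largest lag k for which t(n-k) appears. Here the deepest term is t(n-2), so the order is 2.

Order 2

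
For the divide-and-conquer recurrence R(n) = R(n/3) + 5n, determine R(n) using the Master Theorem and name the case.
Master Theorem template: R(n) = a·R(n/b) + f(n).
Here: a=1, b=3, f(n)=5n
Compute log_b(a) = log_3(1) = 0.
f(n) = 5n = Ω(n^(0+ε)) with ε = 1, and the regularity condition holds (a·f(n/b) = (a/b^1)·f(n) with a/b^1 = 3^-1 < 1). Case 3: R(n) = Θ(f(n)) = Θ(n).

Case 3: R(n) = Θ(n)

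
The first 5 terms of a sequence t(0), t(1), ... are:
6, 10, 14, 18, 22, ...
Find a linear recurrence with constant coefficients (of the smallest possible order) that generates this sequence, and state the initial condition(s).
Look for the lowest-order linear relation among consecutive terms.
Observation: consecutive differences are constant (= 4).
Check at n=2: 1·10 + 4 = 14. ✓

t(n) = t(n-1) + 4, t(0) = 6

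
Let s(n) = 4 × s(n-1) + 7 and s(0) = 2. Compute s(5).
Computing step by step:
s(0) = 2
s(1) = 4 × 2 + 7 = 15
s(2) = 4 × 15 + 7 = 67
s(3) = 4 × 67 + 7 = 275
s(4) = 4 × 275 + 7 = 1107
s(5) = 4 × 1107 + 7 = 4435

4435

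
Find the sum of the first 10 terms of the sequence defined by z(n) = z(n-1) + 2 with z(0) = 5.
Computing the sequence terms: 5, 7, 9, 11, 13, 15, 17, 19, 21, 23
Adding these values together:

140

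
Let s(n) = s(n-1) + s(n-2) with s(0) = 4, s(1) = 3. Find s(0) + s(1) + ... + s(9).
Computing the sequence terms: 4, 3, 7, 10, 17, 27, 44, 71, 115, 186
Adding these values together:

484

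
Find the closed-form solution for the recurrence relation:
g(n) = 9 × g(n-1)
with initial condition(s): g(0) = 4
Recurrence: g(n) = 9 × g(n-1), initial: g(0) = 4.
Each term is 9 times the previous, so this is geometric with ratio 9. After n steps: g(n) = g(0)·9ⁿ = 4·9ⁿ.

g(n) = 4·9ⁿ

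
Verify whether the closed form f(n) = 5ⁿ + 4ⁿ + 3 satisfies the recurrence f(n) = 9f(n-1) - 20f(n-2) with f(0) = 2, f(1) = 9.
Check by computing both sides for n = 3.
From the recurrence with f(0) = 2, f(1) = 9:
  f(0) = 2, f(1) = 9, f(2) = 41, f(3) = 189
  so the recurrence gives f(3) = 189.
From the proposed closed form f(n) = 5ⁿ + 4ⁿ + 3:
  f(3) = 192.
The recurrence gives 189 but the closed form gives 192, so the closed form does not satisfy the recurrence.

No, the closed form is incorrect.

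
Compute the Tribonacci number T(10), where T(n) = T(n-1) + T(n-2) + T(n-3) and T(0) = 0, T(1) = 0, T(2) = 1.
Computing the sequence terms:
0, 0, 1, 1, 2, 4, 7, 13, 24, 44, 81

81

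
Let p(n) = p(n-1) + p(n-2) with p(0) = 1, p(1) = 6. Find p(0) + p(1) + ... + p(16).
Computing the sequence terms: 1, 6, 7, 13, 20, 33, 53, 86, 139, 225, 364, 589, 953, 1542, 2495, 4037, 6532
Adding these values together:

17095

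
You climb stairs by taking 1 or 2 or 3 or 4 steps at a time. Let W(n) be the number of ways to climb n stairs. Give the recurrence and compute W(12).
Condition on the size of the last step (1 to 4): before it there were n-1, …, n-4 stairs climbed, and these cases are disjoint, so W(n) = W(n-1) + W(n-2) + W(n-3) + W(n-4) (order-4 linear recurrence).
Initial conditions by direct count (compositions of i into parts ≤ 4): W(1) = 1; W(2) = 2; W(3) = 4; W(4) = 8.
Iterating the recurrence: W(5) = 15, W(6) = 29, W(7) = 56, W(8) = 108, W(9) = 208, W(10) = 401, W(11) = 773, W(12) = 1490.

W(n) = W(n-1) + W(n-2) + W(n-3) + W(n-4), W(1) = 1, W(2) = 2, W(3) = 4, W(4) = 8; W(12) = 1490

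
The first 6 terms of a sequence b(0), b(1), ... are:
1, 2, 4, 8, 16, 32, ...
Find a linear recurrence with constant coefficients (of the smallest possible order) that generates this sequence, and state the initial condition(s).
Look for the lowest-order linear relation among consecutive terms.
Observation: each term is 2× the previous.
Check at n=2: 2·2 = 4. ✓

b(n) = 2 × b(n-1), b(0) = 1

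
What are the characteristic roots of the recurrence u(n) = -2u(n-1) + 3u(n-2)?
Substitute u(n) = rⁿ and divide through by rⁿ⁻²: r² + 2r - 3 = 0
Factor: (r - 1)(r + 3) = 0, so r = 1, -3.
General solution: u(n) = A·1ⁿ + B·(-3)ⁿ

Characteristic: r² + 2r - 3 = 0, Roots: r = 1, -3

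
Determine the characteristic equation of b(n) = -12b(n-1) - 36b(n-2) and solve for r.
Substitute b(n) = rⁿ and divide through by rⁿ⁻²: r² + 12r + 36 = 0
Factor: (r + 6)² = 0, so r = -6 (double root).
General solution: b(n) = (A + Bn)·(-6)ⁿ

Characteristic: r² + 12r + 36 = 0, Roots: r = -6 (double root)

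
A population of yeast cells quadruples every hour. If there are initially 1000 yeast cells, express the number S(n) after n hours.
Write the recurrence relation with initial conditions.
Each hour multiplies the count by 4, so the count after n hours depends only on the count after n-1 hours: S(n) = 4 × S(n-1). The starting count gives S(0) = 1000.
Unrolling n times gives the closed form S(n) = 1000 × 4ⁿ.

S(n) = 4 × S(n-1), S(0) = 1000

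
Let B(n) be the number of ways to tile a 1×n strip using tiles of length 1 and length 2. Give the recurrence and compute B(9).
Condition on the last tile: it has length 1 (leaving a 1×(n-1) strip) or length 2 (leaving a 1×(n-2) strip), so B(n) = B(n-1) + B(n-2) (order-2 linear recurrence).
For 0 ≤ i < 2 only unit tiles fit, so B(i) = 1.
Iterating the recurrence: B(2) = 2, B(3) = 3, B(4) = 5, B(5) = 8, B(6) = 13, B(7) = 21, B(8) = 34, B(9) = 55.

B(n) = B(n-1) + B(n-2), with B(i) = 1 for 0 ≤ i < 2; B(9) = 55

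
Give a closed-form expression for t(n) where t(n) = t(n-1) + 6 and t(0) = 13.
Recurrence: t(n) = t(n-1) + 6, initial: t(0) = 13.
Each step adds 6, so t(n) = t(0) + 6n = 6n + 13.

t(n) = 6n + 13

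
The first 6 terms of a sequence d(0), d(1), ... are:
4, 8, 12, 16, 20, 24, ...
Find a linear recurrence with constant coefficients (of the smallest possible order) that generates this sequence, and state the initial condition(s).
Look for the lowest-order linear relation among consecutive terms.
Observation: consecutive differences are constant (= 4).
Check at n=2: 1·8 + 4 = 12. ✓

d(n) = d(n-1) + 4, d(0) = 4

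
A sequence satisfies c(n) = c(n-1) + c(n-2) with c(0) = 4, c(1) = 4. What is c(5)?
Computing the sequence terms:
4, 4, 8, 12, 20, 32

32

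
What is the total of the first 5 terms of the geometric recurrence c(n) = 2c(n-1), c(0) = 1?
Computing the sequence terms: 1, 2, 4, 8, 16
Adding these values together:

31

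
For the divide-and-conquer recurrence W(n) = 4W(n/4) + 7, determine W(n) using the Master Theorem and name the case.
Master Theorem template: W(n) = a·W(n/b) + f(n).
Here: a=4, b=4, f(n)=7
Compute log_b(a) = log_4(4) = 1.
f(n) = 7 = O(n^(1-ε)) with ε = 1. Case 1: W(n) = Θ(n^log_b(a)) = Θ(n).

Case 1: W(n) = Θ(n)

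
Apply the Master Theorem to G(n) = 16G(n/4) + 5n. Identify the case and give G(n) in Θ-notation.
Master Theorem template: G(n) = a·G(n/b) + f(n).
Here: a=16, b=4, f(n)=5n
Compute log_b(a) = log_4(16) = 2.
f(n) = 5n = O(n^(2-ε)) with ε = 1. Case 1: G(n) = Θ(n^log_b(a)) = Θ(n^2).

Case 1: G(n) = Θ(n^2)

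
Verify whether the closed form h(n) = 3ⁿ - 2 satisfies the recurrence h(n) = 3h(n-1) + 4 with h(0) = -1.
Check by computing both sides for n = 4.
From the recurrence with h(0) = -1:
  h(0) = -1, h(1) = 1, h(2) = 7, h(3) = 25, h(4) = 79
  so the recurrence gives h(4) = 79.
From the proposed closed form h(n) = 3ⁿ - 2:
  h(4) = 79.
Both sides give 79 at n = 4, and the initial condition(s) match, so the closed form is consistent.

Yes, the closed form is correct.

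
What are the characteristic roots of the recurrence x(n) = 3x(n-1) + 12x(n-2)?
Substitute x(n) = rⁿ and divide through by rⁿ⁻²: r² - 3r - 12 = 0
Discriminant: 3² + 4·12 = 57, not a perfect square, so by the quadratic formula r = (3 ± √57)/2.
General solution: x(n) = A·r₁ⁿ + B·r₂ⁿ where r₁,r₂ = (3 ± √57)/2

Characteristic: r² - 3r - 12 = 0, Roots: r = (3 ± √57)/2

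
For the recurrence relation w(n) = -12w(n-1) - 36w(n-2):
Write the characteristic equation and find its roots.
Substitute w(n) = rⁿ and divide through by rⁿ⁻²: r² + 12r + 36 = 0
Factor: (r + 6)² = 0, so r = -6 (double root).
General solution: w(n) = (A + Bn)·(-6)ⁿ

Characteristic: r² + 12r + 36 = 0, Roots: r = -6 (double root)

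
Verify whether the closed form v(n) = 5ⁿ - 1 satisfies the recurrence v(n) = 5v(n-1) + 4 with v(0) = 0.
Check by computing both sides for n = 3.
From the recurrence with v(0) = 0:
  v(0) = 0, v(1) = 4, v(2) = 24, v(3) = 124
  so the recurrence gives v(3) = 124.
From the proposed closed form v(n) = 5ⁿ - 1:
  v(3) = 124.
Both sides give 124 at n = 3, and the initial condition(s) match, so the closed form is consistent.

Yes, the closed form is correct.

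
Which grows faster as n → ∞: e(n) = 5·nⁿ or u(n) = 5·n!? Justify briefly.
Comparing growth rates:
Growth-rate hierarchy: log n ≺ any polynomial ≺ any exponential cⁿ (c>1) ≺ n! ≺ nⁿ.
super-exponential nⁿ dominates factorial asymptotically.

e(n) grows faster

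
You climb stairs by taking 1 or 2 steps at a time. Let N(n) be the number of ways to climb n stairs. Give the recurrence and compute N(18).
Condition on the size of the last step (1 to 2): before it there were n-1, …, n-2 stairs climbed, and these cases are disjoint, so N(n) = N(n-1) + N(n-2) (Fibonacci-type sequence).
Initial conditions by direct count (compositions of i into parts ≤ 2): N(1) = 1; N(2) = 2.
Iterating the recurrence: N(3) = 3, N(4) = 5, N(5) = 8, N(6) = 13, N(7) = 21, N(8) = 34, N(9) = 55, N(10) = 89, N(11) = 144, N(12) = 233, N(13) = 377, N(14) = 610, N(15) = 987, N(16) = 1597, N(17) = 2584, N(18) = 4181.

N(n) = N(n-1) + N(n-2), N(1) = 1, N(2) = 2; N(18) = 4181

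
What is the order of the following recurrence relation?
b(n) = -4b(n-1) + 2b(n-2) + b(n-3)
The order is the largest lag k for which b(n-k) appears. Here the deepest term is b(n-3), so the order is 3.

Order 3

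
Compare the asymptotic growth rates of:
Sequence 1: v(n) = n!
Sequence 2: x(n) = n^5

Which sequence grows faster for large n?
Comparing growth rates:
Growth-rate hierarchy: log n ≺ any polynomial ≺ any exponential cⁿ (c>1) ≺ n! ≺ nⁿ.
factorial dominates polynomial degree 5 asymptotically.

v(n) grows faster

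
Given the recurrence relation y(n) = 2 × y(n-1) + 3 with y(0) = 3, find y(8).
Computing step by step:
y(0) = 3
y(1) = 2 × 3 + 3 = 9
y(2) = 2 × 9 + 3 = 21
y(3) = 2 × 21 + 3 = 45
y(4) = 2 × 45 + 3 = 93
y(5) = 2 × 93 + 3 = 189
y(6) = 2 × 189 + 3 = 381
y(7) = 2 × 381 + 3 = 765
y(8) = 2 × 765 + 3 = 1533

1533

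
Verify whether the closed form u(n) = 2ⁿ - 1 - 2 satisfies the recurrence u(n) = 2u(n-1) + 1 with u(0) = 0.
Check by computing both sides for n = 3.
From the recurrence with u(0) = 0:
  u(0) = 0, u(1) = 1, u(2) = 3, u(3) = 7
  so the recurrence gives u(3) = 7.
From the proposed closed form u(n) = 2ⁿ - 1 - 2:
  u(3) = 5.
The recurrence gives 7 but the closed form gives 5, so the closed form does not satisfy the recurrence.

No, the closed form is incorrect.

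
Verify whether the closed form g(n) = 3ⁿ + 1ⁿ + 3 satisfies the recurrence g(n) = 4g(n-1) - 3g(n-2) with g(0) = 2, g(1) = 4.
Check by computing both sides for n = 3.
From the recurrence with g(0) = 2, g(1) = 4:
  g(0) = 2, g(1) = 4, g(2) = 10, g(3) = 28
  so the recurrence gives g(3) = 28.
From the proposed closed form g(n) = 3ⁿ + 1ⁿ + 3:
  g(3) = 31.
The recurrence gives 28 but the closed form gives 31, so the closed form does not satisfy the recurrence.

No, the closed form is incorrect.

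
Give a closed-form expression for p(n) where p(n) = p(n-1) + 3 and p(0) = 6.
Recurrence: p(n) = p(n-1) + 3, initial: p(0) = 6.
Each step adds 3, so p(n) = p(0) + 3n = 3n + 6.

p(n) = 3n + 6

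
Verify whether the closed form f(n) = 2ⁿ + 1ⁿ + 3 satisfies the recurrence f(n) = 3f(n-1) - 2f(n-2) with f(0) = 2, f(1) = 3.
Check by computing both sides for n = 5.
From the recurrence with f(0) = 2, f(1) = 3:
  f(0) = 2, f(1) = 3, f(2) = 5, f(3) = 9, f(4) = 17, f(5) = 33
  so the recurrence gives f(5) = 33.
From the proposed closed form f(n) = 2ⁿ + 1ⁿ + 3:
  f(5) = 36.
The recurrence gives 33 but the closed form gives 36, so the closed form does not satisfy the recurrence.

No, the closed form is incorrect.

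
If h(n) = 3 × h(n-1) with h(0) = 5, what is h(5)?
Computing step by step:
h(0) = 5
h(1) = 3 × 5 = 15
h(2) = 3 × 15 = 45
h(3) = 3 × 45 = 135
h(4) = 3 × 135 = 405
h(5) = 3 × 405 = 1215

1215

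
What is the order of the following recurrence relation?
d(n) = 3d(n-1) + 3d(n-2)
The order is the largest lag k for which d(n-k) appears. Here the deepest term is d(n-2), so the order is 2.

Order 2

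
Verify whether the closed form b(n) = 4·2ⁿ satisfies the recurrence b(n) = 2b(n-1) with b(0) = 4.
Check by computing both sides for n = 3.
From the recurrence with b(0) = 4:
  b(0) = 4, b(1) = 8, b(2) = 16, b(3) = 32
  so the recurrence gives b(3) = 32.
From the proposed closed form b(n) = 4·2ⁿ:
  b(3) = 32.
Both sides give 32 at n = 3, and the initial condition(s) match, so the closed form is consistent.

Yes, the closed form is correct.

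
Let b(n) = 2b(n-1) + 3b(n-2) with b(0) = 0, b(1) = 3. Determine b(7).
Computing the sequence terms:
0, 3, 6, 21, 60, 183, 546, 1641

1641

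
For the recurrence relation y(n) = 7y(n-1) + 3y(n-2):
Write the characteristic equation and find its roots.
Substitute y(n) = rⁿ and divide through by rⁿ⁻²: r² - 7r - 3 = 0
Discriminant: 7² + 4·3 = 61, not a perfect square, so by the quadratic formula r = (7 ± √61)/2.
General solution: y(n) = A·r₁ⁿ + B·r₂ⁿ where r₁,r₂ = (7 ± √61)/2

Characteristic: r² - 7r - 3 = 0, Roots: r = (7 ± √61)/2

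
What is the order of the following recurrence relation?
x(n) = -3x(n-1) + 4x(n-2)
The order is the largest lag k for which x(n-k) appears. Here the deepest term is x(n-2), so the order is 2.

Order 2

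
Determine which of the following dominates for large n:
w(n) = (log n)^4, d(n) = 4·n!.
Comparing growth rates:
Growth-rate hierarchy: log n ≺ any polynomial ≺ any exponential cⁿ (c>1) ≺ n! ≺ nⁿ.
factorial dominates polylogarithmic (log n)^4 asymptotically.

d(n) grows faster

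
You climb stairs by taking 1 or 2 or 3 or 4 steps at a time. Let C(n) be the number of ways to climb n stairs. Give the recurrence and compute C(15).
Condition on the size of the last step (1 to 4): before it there were n-1, …, n-4 stairs climbed, and these cases are disjoint, so C(n) = C(n-1) + C(n-2) + C(n-3) + C(n-4) (order-4 linear recurrence).
Initial conditions by direct count (compositions of i into parts ≤ 4): C(1) = 1; C(2) = 2; C(3) = 4; C(4) = 8.
Iterating the recurrence: C(5) = 15, C(6) = 29, C(7) = 56, C(8) = 108, C(9) = 208, C(10) = 401, C(11) = 773, C(12) = 1490, C(13) = 2872, C(14) = 5536, C(15) = 10671.

C(n) = C(n-1) + C(n-2) + C(n-3) + C(n-4), C(1) = 1, C(2) = 2, C(3) = 4, C(4) = 8; C(15) = 10671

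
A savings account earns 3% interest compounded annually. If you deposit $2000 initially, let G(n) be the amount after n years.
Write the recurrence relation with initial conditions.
Each year the balance grows by 3%, i.e. is multiplied by 1 + 3/100 = 1.03, so G(n) = 1.03 × G(n-1). The initial deposit gives G(0) = 2000.
Unrolling gives the closed form G(n) = 2000 × (1.03)ⁿ.

G(n) = 1.03 × G(n-1), G(0) = 2000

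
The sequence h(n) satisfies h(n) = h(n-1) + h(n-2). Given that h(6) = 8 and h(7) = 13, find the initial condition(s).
Work backwards using h(k) = h(k+2) - h(k+1):
h(5) = h(7) - h(6) = 13 - 8 = 5
h(4) = h(6) - h(5) = 8 - 5 = 3
h(3) = h(5) - h(4) = 5 - 3 = 2
h(2) = h(4) - h(3) = 3 - 2 = 1
h(1) = h(3) - h(2) = 2 - 1 = 1
h(0) = h(2) - h(1) = 1 - 1 = 0

h(0) = 0, h(1) = 1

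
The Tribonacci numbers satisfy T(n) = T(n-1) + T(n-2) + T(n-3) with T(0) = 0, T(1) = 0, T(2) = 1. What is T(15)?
Computing the sequence terms:
0, 0, 1, 1, 2, 4, 7, 13, 24, 44, 81, 149, 274, 504, 927, 1705

1705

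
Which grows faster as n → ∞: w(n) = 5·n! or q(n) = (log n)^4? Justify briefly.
Comparing growth rates:
Growth-rate hierarchy: log n ≺ any polynomial ≺ any exponential cⁿ (c>1) ≺ n! ≺ nⁿ.
factorial dominates polylogarithmic (log n)^4 asymptotically.

w(n) grows faster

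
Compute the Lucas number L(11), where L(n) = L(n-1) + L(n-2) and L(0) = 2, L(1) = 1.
Computing the sequence terms:
2, 1, 3, 4, 7, 11, 18, 29, 47, 76, 123, 199

199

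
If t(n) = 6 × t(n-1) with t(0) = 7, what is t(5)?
Computing step by step:
t(0) = 7
t(1) = 6 × 7 = 42
t(2) = 6 × 42 = 252
t(3) = 6 × 252 = 1512
t(4) = 6 × 1512 = 9072
t(5) = 6 × 9072 = 54432

54432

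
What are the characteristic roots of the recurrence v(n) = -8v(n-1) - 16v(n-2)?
Substitute v(n) = rⁿ and divide through by rⁿ⁻²: r² + 8r + 16 = 0
Factor: (r + 4)² = 0, so r = -4 (double root).
General solution: v(n) = (A + Bn)·(-4)ⁿ

Characteristic: r² + 8r + 16 = 0, Roots: r = -4 (double root)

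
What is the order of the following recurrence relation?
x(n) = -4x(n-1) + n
The order is the largest lag k for which x(n-k) appears. Here the deepest term is x(n-1) (the n term is non-homogeneous and does not affect the order), so the order is 1.

Order 1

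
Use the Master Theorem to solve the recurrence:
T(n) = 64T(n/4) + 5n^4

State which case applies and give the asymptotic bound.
Master Theorem template: T(n) = a·T(n/b) + f(n).
Here: a=64, b=4, f(n)=5n^4
Compute log_b(a) = log_4(64) = 3.
f(n) = 5n^4 = Ω(n^(3+ε)) with ε = 1, and the regularity condition holds (a·f(n/b) = (a/b^4)·f(n) with a/b^4 = 4^-1 < 1). Case 3: T(n) = Θ(f(n)) = Θ(n^4).

Case 3: T(n) = Θ(n^4)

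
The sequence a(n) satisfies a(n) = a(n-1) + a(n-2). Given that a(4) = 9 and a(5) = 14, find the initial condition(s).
Work backwards using a(k) = a(k+2) - a(k+1):
a(3) = a(5) - a(4) = 14 - 9 = 5
a(2) = a(4) - a(3) = 9 - 5 = 4
a(1) = a(3) - a(2) = 5 - 4 = 1
a(0) = a(2) - a(1) = 4 - 1 = 3

a(0) = 3, a(1) = 1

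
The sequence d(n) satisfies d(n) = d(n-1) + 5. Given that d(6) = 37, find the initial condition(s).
d(6) = d(0) + 6·5, so d(0) = 37 - 30 = 7.

d(0) = 7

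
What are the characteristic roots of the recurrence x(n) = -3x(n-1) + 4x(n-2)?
Substitute x(n) = rⁿ and divide through by rⁿ⁻²: r² + 3r - 4 = 0
Factor: (r - 1)(r + 4) = 0, so r = 1, -4.
General solution: x(n) = A·1ⁿ + B·(-4)ⁿ

Characteristic: r² + 3r - 4 = 0, Roots: r = 1, -4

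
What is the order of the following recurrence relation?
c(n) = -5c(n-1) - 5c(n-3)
The order is the largest lag k for which c(n-k) appears. Here the deepest term is c(n-3), so the order is 3.

Order 3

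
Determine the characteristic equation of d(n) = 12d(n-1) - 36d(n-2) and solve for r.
Substitute d(n) = rⁿ and divide through by rⁿ⁻²: r² - 12r + 36 = 0
Factor: (r - 6)² = 0, so r = 6 (double root).
General solution: d(n) = (A + Bn)·6ⁿ

Characteristic: r² - 12r + 36 = 0, Roots: r = 6 (double root)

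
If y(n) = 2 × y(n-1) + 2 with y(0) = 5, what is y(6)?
Computing step by step:
y(0) = 5
y(1) = 2 × 5 + 2 = 12
y(2) = 2 × 12 + 2 = 26
y(3) = 2 × 26 + 2 = 54
y(4) = 2 × 54 + 2 = 110
y(5) = 2 × 110 + 2 = 222
y(6) = 2 × 222 + 2 = 446

446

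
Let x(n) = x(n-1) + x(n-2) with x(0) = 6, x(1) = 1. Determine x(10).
Computing the sequence terms:
6, 1, 7, 8, 15, 23, 38, 61, 99, 160, 259

259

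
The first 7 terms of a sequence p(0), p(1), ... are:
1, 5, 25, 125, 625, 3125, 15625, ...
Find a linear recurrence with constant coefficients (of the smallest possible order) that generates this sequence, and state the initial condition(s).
Look for the lowest-order linear relation among consecutive terms.
Observation: each term is 5× the previous.
Check at n=2: 5·5 = 25. ✓

p(n) = 5 × p(n-1), p(0) = 1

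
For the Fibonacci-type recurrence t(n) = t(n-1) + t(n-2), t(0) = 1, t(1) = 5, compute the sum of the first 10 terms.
Computing the sequence terms: 1, 5, 6, 11, 17, 28, 45, 73, 118, 191
Adding these values together:

495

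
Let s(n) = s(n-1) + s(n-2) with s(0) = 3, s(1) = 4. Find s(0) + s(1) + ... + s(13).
Computing the sequence terms: 3, 4, 7, 11, 18, 29, 47, 76, 123, 199, 322, 521, 843, 1364
Adding these values together:

3567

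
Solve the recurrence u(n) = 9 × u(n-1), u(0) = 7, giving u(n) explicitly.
Recurrence: u(n) = 9 × u(n-1), initial: u(0) = 7.
Each term is 9 times the previous, so this is geometric with ratio 9. After n steps: u(n) = u(0)·9ⁿ = 7·9ⁿ.

u(n) = 7·9ⁿ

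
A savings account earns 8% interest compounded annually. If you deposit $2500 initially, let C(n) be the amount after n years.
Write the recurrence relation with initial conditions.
Each year the balance grows by 8%, i.e. is multiplied by 1 + 8/100 = 1.08, so C(n) = 1.08 × C(n-1). The initial deposit gives C(0) = 2500.
Unrolling gives the closed form C(n) = 2500 × (1.08)ⁿ.

C(n) = 1.08 × C(n-1), C(0) = 2500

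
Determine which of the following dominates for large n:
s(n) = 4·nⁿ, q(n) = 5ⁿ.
Comparing growth rates:
Growth-rate hierarchy: log n ≺ any polynomial ≺ any exponential cⁿ (c>1) ≺ n! ≺ nⁿ.
super-exponential nⁿ dominates exponential base 5 asymptotically.

s(n) grows faster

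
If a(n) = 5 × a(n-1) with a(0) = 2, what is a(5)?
Computing step by step:
a(0) = 2
a(1) = 5 × 2 = 10
a(2) = 5 × 10 = 50
a(3) = 5 × 50 = 250
a(4) = 5 × 250 = 1250
a(5) = 5 × 1250 = 6250

6250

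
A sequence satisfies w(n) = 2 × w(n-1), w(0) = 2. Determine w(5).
Computing step by step:
w(0) = 2
w(1) = 2 × 2 = 4
w(2) = 2 × 4 = 8
w(3) = 2 × 8 = 16
w(4) = 2 × 16 = 32
w(5) = 2 × 32 = 64

64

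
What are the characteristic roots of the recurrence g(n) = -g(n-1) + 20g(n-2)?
Substitute g(n) = rⁿ and divide through by rⁿ⁻²: r² + r - 20 = 0
Factor: (r - 4)(r + 5) = 0, so r = 4, -5.
General solution: g(n) = A·4ⁿ + B·(-5)ⁿ

Characteristic: r² + r - 20 = 0, Roots: r = 4, -5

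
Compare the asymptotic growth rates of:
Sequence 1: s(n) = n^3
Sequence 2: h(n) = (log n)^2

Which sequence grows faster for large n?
Comparing growth rates:
Growth-rate hierarchy: log n ≺ any polynomial ≺ any exponential cⁿ (c>1) ≺ n! ≺ nⁿ.
polynomial degree 3 dominates polylogarithmic (log n)^2 asymptotically.

s(n) grows faster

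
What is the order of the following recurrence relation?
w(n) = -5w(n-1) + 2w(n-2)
The order is the largest lag k for which w(n-k) appears. Here the deepest term is w(n-2), so the order is 2.

Order 2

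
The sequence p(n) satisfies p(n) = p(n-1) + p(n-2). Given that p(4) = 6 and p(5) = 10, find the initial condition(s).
Work backwards using p(k) = p(k+2) - p(k+1):
p(3) = p(5) - p(4) = 10 - 6 = 4
p(2) = p(4) - p(3) = 6 - 4 = 2
p(1) = p(3) - p(2) = 4 - 2 = 2
p(0) = p(2) - p(1) = 2 - 2 = 0

p(0) = 0, p(1) = 2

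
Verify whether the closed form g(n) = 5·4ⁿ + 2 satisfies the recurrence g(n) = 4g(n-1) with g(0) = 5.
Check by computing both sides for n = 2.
From the recurrence with g(0) = 5:
  g(0) = 5, g(1) = 20, g(2) = 80
  so the recurrence gives g(2) = 80.
From the proposed closed form g(n) = 5·4ⁿ + 2:
  g(2) = 82.
The recurrence gives 80 but the closed form gives 82, so the closed form does not satisfy the recurrence.

No, the closed form is incorrect.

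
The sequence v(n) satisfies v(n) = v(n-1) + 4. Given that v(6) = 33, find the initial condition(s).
v(6) = v(0) + 6·4, so v(0) = 33 - 24 = 9.

v(0) = 9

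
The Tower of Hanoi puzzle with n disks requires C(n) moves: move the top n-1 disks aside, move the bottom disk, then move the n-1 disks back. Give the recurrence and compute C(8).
Moving n disks = move the top n-1 disks aside (C(n-1) moves) + move the largest disk (1 move) + move the n-1 disks back on top (C(n-1) moves), so C(n) = 2C(n-1) + 1, with C(1) = 1 (a single disk takes one move).
First terms: 1, 3, 7, 15, 31, 63, … — each is one less than a power of 2. Indeed C(n) + 1 = 2(C(n-1) + 1) with C(1) + 1 = 2, so C(n) + 1 = 2ⁿ and C(n) = 2ⁿ - 1.
Hence C(8) = 2^8 - 1 = 256 - 1 = 255.

C(n) = 2C(n-1) + 1, C(1) = 1; C(8) = 255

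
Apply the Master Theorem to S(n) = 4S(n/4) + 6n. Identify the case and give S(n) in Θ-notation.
Master Theorem template: S(n) = a·S(n/b) + f(n).
Here: a=4, b=4, f(n)=6n
Compute log_b(a) = log_4(4) = 1.
f(n) = 6n = Θ(n). Case 2: S(n) = Θ(n log n).

Case 2: S(n) = Θ(n log n)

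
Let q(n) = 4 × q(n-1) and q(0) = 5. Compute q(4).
Computing step by step:
q(0) = 5
q(1) = 4 × 5 = 20
q(2) = 4 × 20 = 80
q(3) = 4 × 80 = 320
q(4) = 4 × 320 = 1280

1280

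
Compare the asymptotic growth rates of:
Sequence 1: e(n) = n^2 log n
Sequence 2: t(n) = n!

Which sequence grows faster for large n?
Comparing growth rates:
Growth-rate hierarchy: log n ≺ any polynomial ≺ any exponential cⁿ (c>1) ≺ n! ≺ nⁿ.
factorial dominates polynomial degree 2 (with log factor) asymptotically.

t(n) grows faster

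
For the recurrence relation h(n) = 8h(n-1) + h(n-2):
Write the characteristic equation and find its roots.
Substitute h(n) = rⁿ and divide through by rⁿ⁻²: r² - 8r - 1 = 0
Discriminant: 8² + 4·1 = 68, not a perfect square, so by the quadratic formula r = (8 ± √68)/2.
General solution: h(n) = A·r₁ⁿ + B·r₂ⁿ where r₁,r₂ = (8 ± √68)/2

Characteristic: r² - 8r - 1 = 0, Roots: r = (8 ± √68)/2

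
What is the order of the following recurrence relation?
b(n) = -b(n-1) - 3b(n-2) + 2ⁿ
The order is the largest lag k for which b(n-k) appears. Here the deepest term is b(n-2) (the 2ⁿ term is non-homogeneous and does not affect the order), so the order is 2.

Order 2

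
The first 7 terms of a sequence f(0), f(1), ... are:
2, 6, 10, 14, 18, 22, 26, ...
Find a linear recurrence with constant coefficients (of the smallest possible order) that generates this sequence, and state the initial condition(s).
Look for the lowest-order linear relation among consecutive terms.
Observation: consecutive differences are constant (= 4).
Check at n=2: 1·6 + 4 = 10. ✓

f(n) = f(n-1) + 4, f(0) = 2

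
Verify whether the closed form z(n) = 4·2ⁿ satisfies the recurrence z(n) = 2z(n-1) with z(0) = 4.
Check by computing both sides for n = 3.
From the recurrence with z(0) = 4:
  z(0) = 4, z(1) = 8, z(2) = 16, z(3) = 32
  so the recurrence gives z(3) = 32.
From the proposed closed form z(n) = 4·2ⁿ:
  z(3) = 32.
Both sides give 32 at n = 3, and the initial condition(s) match, so the closed form is consistent.

Yes, the closed form is correct.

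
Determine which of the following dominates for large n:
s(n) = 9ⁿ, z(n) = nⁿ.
Comparing growth rates:
Growth-rate hierarchy: log n ≺ any polynomial ≺ any exponential cⁿ (c>1) ≺ n! ≺ nⁿ.
super-exponential nⁿ dominates exponential base 9 asymptotically.

z(n) grows faster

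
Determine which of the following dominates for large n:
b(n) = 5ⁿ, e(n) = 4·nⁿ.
Comparing growth rates:
Growth-rate hierarchy: log n ≺ any polynomial ≺ any exponential cⁿ (c>1) ≺ n! ≺ nⁿ.
super-exponential nⁿ dominates exponential base 5 asymptotically.

e(n) grows faster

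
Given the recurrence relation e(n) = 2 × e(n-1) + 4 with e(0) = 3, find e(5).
Computing step by step:
e(0) = 3
e(1) = 2 × 3 + 4 = 10
e(2) = 2 × 10 + 4 = 24
e(3) = 2 × 24 + 4 = 52
e(4) = 2 × 52 + 4 = 108
e(5) = 2 × 108 + 4 = 220

220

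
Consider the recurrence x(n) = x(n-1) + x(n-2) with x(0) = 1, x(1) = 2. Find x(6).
Computing the sequence terms:
1, 2, 3, 5, 8, 13, 21

21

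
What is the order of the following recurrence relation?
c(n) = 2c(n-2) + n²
The order is the largest lag k for which c(n-k) appears. Here the deepest term is c(n-2) (the n² term is non-homogeneous and does not affect the order), so the order is 2.

Order 2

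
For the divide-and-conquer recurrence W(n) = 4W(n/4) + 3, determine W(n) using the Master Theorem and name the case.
Master Theorem template: W(n) = a·W(n/b) + f(n).
Here: a=4, b=4, f(n)=3
Compute log_b(a) = log_4(4) = 1.
f(n) = 3 = O(n^(1-ε)) with ε = 1. Case 1: W(n) = Θ(n^log_b(a)) = Θ(n).

Case 1: W(n) = Θ(n)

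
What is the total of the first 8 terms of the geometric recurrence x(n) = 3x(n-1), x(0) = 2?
Computing the sequence terms: 2, 6, 18, 54, 162, 486, 1458, 4374
Adding these values together:

6560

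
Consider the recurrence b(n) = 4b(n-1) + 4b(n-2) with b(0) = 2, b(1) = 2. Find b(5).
Computing the sequence terms:
2, 2, 16, 72, 352, 1696

1696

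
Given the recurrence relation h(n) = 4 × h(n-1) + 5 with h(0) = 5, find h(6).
Computing step by step:
h(0) = 5
h(1) = 4 × 5 + 5 = 25
h(2) = 4 × 25 + 5 = 105
h(3) = 4 × 105 + 5 = 425
h(4) = 4 × 425 + 5 = 1705
h(5) = 4 × 1705 + 5 = 6825
h(6) = 4 × 6825 + 5 = 27305

27305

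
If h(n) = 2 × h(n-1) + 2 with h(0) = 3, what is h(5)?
Computing step by step:
h(0) = 3
h(1) = 2 × 3 + 2 = 8
h(2) = 2 × 8 + 2 = 18
h(3) = 2 × 18 + 2 = 38
h(4) = 2 × 38 + 2 = 78
h(5) = 2 × 78 + 2 = 158

158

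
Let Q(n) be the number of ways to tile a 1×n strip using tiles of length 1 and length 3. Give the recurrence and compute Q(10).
Condition on the last tile: it has length 1 (leaving a 1×(n-1) strip) or length 3 (leaving a 1×(n-3) strip), so Q(n) = Q(n-1) + Q(n-3) (order-3 linear recurrence).
For 0 ≤ i < 3 only unit tiles fit, so Q(i) = 1.
Iterating the recurrence: Q(3) = 2, Q(4) = 3, Q(5) = 4, Q(6) = 6, Q(7) = 9, Q(8) = 13, Q(9) = 19, Q(10) = 28.

Q(n) = Q(n-1) + Q(n-3), with Q(i) = 1 for 0 ≤ i < 3; Q(10) = 28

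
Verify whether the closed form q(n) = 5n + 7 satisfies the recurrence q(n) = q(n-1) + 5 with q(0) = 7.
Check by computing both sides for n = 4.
From the recurrence with q(0) = 7:
  q(0) = 7, q(1) = 12, q(2) = 17, q(3) = 22, q(4) = 27
  so the recurrence gives q(4) = 27.
From the proposed closed form q(n) = 5n + 7:
  q(4) = 27.
Both sides give 27 at n = 4, and the initial condition(s) match, so the closed form is consistent.

Yes, the closed form is correct.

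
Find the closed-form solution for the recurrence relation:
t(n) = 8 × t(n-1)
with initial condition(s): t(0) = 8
Recurrence: t(n) = 8 × t(n-1), initial: t(0) = 8.
Each term is 8 times the previous, so this is geometric with ratio 8. After n steps: t(n) = t(0)·8ⁿ = 8·8ⁿ.

t(n) = 8·8ⁿ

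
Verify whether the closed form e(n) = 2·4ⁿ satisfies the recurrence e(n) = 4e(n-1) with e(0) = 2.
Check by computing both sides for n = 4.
From the recurrence with e(0) = 2:
  e(0) = 2, e(1) = 8, e(2) = 32, e(3) = 128, e(4) = 512
  so the recurrence gives e(4) = 512.
From the proposed closed form e(n) = 2·4ⁿ:
  e(4) = 512.
Both sides give 512 at n = 4, and the initial condition(s) match, so the closed form is consistent.

Yes, the closed form is correct.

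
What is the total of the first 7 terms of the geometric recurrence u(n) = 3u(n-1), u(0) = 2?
Computing the sequence terms: 2, 6, 18, 54, 162, 486, 1458
Adding these values together:

2186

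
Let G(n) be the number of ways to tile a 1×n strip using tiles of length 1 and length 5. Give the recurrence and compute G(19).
Condition on the last tile: it has length 1 (leaving a 1×(n-1) strip) or length 5 (leaving a 1×(n-5) strip), so G(n) = G(n-1) + G(n-5) (order-5 linear recurrence).
For 0 ≤ i < 5 only unit tiles fit, so G(i) = 1.
Iterating the recurrence: G(5) = 2, G(6) = 3, G(7) = 4, G(8) = 5, G(9) = 6, G(10) = 8, G(11) = 11, G(12) = 15, G(13) = 20, G(14) = 26, G(15) = 34, G(16) = 45, G(17) = 60, G(18) = 80, G(19) = 106.

G(n) = G(n-1) + G(n-5), with G(i) = 1 for 0 ≤ i < 5; G(19) = 106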